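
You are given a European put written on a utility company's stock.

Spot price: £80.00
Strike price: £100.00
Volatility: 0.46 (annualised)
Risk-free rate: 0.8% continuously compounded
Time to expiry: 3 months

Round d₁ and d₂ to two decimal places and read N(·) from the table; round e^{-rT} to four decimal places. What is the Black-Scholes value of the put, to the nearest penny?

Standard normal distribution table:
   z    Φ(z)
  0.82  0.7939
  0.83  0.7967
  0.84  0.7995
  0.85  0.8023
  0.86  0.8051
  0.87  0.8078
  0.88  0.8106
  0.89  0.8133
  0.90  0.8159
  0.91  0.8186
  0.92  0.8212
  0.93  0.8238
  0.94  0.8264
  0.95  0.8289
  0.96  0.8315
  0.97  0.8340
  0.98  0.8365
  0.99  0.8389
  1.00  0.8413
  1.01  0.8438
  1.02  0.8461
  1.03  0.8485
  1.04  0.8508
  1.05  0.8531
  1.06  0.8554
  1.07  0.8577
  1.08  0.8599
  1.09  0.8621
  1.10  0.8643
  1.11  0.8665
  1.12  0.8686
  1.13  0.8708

£21.63

T = 0.25;  σ√T = 0.2300
ln(S/K) + (r + σ²/2)T = ln(80/100) + (0.008 + 0.46²/2)·0.25 = -0.2231 + 0.0285 = -0.1947
d₁ = -0.1947 / 0.2300 = -0.8465 ⇒ -0.85
d₂ = d₁ − σ√T = -0.8465 − 0.2300 = -1.0765 ⇒ -1.08
exp(−rT) = exp(−0.008·0.25) = 0.9980
P = 100·0.9980·N(1.08) − 80·N(0.85) = 100·0.9980·0.8599 − 80·0.8023 = 85.8180 − 64.1840 = 21.6340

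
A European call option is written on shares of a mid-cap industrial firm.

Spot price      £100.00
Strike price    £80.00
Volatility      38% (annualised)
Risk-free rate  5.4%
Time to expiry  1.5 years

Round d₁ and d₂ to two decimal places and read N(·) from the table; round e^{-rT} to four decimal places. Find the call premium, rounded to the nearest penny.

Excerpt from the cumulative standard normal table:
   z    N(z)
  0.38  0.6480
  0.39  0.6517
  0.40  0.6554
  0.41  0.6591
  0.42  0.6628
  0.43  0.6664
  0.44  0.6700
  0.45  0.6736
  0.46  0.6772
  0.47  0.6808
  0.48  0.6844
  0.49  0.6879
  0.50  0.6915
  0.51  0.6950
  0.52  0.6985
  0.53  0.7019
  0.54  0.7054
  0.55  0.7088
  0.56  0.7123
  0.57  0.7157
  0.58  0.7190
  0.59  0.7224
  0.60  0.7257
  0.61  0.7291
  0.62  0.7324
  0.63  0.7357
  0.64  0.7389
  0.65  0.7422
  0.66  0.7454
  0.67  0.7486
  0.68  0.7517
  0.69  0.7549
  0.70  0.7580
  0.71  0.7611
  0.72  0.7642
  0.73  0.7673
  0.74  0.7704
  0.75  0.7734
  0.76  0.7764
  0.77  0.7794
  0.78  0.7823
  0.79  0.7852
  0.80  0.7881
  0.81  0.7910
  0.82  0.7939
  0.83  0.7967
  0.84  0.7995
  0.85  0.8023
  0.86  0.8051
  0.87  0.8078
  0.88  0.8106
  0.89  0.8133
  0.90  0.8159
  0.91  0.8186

σ√T = 0.38·√1.5 = 0.4654
d₁ = [ln(100/80) + (0.054 + 0.38²/2)·1.5] / 0.4654 = [0.2231 + 0.1893] / 0.4654 = 0.8862 → 0.89
d₂ = d₁ − σ√T = 0.8862 − 0.4654 = 0.4208 → 0.42
e^(−rT) = e^(−0.054·1.5) = 0.9222
N(d₁) = N(0.89) = 0.8133;  N(d₂) = N(0.42) = 0.6628
C = 100·0.8133 − 80·0.9222·0.6628 = 81.3300 − 48.8987 = 32.4313

£32.43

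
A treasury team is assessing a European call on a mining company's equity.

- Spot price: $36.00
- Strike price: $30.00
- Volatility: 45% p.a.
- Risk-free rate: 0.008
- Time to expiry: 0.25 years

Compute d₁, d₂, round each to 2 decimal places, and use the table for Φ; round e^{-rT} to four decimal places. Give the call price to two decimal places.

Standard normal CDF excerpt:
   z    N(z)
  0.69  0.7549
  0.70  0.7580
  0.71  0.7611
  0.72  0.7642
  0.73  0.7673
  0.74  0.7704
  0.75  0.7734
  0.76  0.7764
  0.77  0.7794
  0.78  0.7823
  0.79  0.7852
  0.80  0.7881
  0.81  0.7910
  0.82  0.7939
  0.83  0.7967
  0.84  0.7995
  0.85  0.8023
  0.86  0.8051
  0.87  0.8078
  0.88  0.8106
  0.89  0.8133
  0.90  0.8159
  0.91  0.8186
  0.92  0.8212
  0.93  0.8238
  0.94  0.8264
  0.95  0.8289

$6.87

T = 0.25;  σ√T = 0.2250
d₁ = [ln(36/30) + (0.008 + 0.45²/2)·0.25] / 0.2250 = [0.1823 + 0.0273] / 0.2250 = 0.9317 → 0.93
d₂ = d₁ − σ√T = 0.9317 − 0.2250 = 0.7067 → 0.71
e^(−rT) = e^(−0.008·0.25) = 0.9980
C = 36·N(0.93) − 30·0.9980·N(0.71) = 36·0.8238 − 30·0.9980·0.7611 = 29.6568 − 22.7873 = 6.8695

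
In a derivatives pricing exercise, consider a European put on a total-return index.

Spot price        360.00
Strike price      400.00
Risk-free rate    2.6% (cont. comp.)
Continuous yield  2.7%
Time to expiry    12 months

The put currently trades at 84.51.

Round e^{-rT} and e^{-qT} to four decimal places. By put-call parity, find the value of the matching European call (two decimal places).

e^(−qT) = e^(−0.027·1) = 0.9734;  e^(−rT) = e^(−0.026·1) = 0.9743
Put-call parity: C − P = S·e^(−qT) − K·e^(−rT) = 360·0.9734 − 400·0.9743 = 350.4240 − 389.7200 = -39.2960
C = P + (C − P) = 84.51 + (-39.2960) = 45.2140

45.21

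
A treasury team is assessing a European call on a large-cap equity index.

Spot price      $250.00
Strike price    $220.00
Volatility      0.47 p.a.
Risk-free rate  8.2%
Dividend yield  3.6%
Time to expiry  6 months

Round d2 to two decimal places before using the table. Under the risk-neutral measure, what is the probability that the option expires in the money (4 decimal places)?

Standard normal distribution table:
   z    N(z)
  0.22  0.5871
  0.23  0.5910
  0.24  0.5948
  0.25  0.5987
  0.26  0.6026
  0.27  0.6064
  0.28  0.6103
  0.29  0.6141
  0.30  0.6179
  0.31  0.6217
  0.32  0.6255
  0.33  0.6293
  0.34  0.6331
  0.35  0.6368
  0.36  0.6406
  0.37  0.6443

0.6141

σ√T = 0.47·√0.5 = 0.3323
d₁ = [ln(250/220) + (0.082 − 0.036 + 0.47²/2)·0.5] / 0.3323 = [0.1278 + 0.0782] / 0.3323 = 0.6200 ≈ 0.62
d₂ = d₁ − σ√T = 0.6200 − 0.3323 = 0.2877 ≈ 0.29
Risk-neutral Pr[S_T > K] = N(d₂) = N(0.29) = 0.6141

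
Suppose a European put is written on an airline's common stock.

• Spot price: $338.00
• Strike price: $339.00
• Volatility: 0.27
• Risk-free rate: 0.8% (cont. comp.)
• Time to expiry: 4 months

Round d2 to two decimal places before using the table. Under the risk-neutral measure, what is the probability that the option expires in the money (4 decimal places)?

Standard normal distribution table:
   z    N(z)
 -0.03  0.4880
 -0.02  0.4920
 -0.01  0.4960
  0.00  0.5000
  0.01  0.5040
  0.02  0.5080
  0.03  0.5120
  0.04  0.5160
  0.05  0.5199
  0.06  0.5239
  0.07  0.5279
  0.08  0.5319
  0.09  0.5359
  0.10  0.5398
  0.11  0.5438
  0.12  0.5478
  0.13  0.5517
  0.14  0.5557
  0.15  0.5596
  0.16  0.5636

0.5319

T = 0.3333;  σ√T = 0.1559
ln(S/K) + (r + σ²/2)T = ln(338/339) + (0.008 + 0.27²/2)·0.3333 = -0.0030 + 0.0148 = 0.0119
d₁ = 0.0119 / 0.1559 = 0.0761 which rounds to 0.08
d₂ = d₁ − σ√T = 0.0761 − 0.1559 = -0.0798 which rounds to -0.08
Risk-neutral Pr[S_T < K] = N(−d₂) = N(0.08) = 0.5319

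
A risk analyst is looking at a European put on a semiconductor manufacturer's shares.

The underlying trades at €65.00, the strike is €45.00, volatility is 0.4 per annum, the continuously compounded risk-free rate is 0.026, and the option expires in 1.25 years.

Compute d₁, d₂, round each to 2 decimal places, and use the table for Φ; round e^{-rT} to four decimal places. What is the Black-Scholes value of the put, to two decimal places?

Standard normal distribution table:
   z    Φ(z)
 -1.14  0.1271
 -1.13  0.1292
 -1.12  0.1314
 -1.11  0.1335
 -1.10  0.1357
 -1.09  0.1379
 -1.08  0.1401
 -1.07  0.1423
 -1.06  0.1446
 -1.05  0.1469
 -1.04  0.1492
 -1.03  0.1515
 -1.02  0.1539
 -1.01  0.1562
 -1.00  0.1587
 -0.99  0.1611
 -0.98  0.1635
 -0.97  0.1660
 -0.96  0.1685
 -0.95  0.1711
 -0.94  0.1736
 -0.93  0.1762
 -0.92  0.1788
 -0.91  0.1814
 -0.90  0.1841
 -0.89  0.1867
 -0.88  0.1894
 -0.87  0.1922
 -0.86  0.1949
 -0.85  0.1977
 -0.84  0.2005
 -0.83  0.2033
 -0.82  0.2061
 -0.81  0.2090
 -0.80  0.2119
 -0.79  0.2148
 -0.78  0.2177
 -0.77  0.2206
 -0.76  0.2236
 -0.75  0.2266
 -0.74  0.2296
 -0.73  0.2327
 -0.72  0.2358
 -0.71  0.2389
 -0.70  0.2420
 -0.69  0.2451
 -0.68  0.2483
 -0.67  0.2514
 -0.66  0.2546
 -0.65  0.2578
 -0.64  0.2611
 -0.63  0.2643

€2.41

T = 1.25;  σ√T = 0.4472
ln(S/K) + (r + σ²/2)T = ln(65/45) + (0.026 + 0.4²/2)·1.25 = 0.3677 + 0.1325 = 0.5002
d₁ = 0.5002 / 0.4472 = 1.1185 → 1.12
d₂ = d₁ − σ√T = 1.1185 − 0.4472 = 0.6713 → 0.67
e^(−rT) = e^(−0.026·1.25) = 0.9680
N(−d₂) = N(-0.67) = 0.2514;  N(−d₁) = N(-1.12) = 0.1314
P = 45·0.9680·0.2514 − 65·0.1314 = 10.9510 − 8.5410 = 2.4100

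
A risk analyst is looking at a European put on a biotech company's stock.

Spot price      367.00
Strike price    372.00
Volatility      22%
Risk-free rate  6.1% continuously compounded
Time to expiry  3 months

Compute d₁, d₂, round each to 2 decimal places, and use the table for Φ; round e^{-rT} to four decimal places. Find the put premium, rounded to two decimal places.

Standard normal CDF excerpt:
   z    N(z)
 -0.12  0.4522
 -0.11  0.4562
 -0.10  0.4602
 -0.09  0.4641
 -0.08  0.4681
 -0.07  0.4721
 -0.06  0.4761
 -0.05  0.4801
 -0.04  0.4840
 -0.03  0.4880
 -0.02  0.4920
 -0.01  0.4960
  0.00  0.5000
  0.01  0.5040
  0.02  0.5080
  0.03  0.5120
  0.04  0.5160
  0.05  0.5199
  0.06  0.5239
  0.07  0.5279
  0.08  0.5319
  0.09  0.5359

15.79

σ√T = 0.22·√0.25 = 0.1100
d₁ = [ln(367/372) + (0.061 + ½·0.22²)·0.25] / (σ√T) = (-0.0135 + 0.0213) / 0.1100 = 0.0706 → 0.07
d₂ = 0.0706 − 0.1100 = -0.0394 → -0.04
exp(−rT) = exp(−0.061·0.25) = 0.9849
N(−d₂) = N(0.04) = 0.5160;  N(−d₁) = N(-0.07) = 0.4721
P = 372·0.9849·0.5160 − 367·0.4721 = 189.0535 − 173.2607 = 15.7928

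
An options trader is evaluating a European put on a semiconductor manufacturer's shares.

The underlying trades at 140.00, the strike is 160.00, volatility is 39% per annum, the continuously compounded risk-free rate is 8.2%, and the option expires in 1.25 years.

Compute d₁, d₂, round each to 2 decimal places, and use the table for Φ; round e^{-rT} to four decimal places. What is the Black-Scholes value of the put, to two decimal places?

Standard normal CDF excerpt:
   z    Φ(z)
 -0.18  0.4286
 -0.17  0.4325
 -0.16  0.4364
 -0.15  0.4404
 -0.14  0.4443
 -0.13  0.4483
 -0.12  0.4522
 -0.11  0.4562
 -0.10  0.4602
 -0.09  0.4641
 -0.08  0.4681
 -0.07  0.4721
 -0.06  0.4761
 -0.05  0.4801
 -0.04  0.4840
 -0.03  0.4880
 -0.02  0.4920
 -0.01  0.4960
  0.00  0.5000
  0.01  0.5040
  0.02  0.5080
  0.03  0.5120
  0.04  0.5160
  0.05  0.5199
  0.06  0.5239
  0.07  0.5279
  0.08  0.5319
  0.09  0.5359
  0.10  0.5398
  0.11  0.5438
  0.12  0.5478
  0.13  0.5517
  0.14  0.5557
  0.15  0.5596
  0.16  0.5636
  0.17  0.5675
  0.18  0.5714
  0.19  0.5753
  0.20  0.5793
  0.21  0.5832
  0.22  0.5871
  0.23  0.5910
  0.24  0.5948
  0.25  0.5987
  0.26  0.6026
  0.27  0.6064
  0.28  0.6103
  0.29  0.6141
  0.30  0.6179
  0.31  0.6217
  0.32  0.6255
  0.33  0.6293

27.03

σ√T = 0.39 × 1.1180 = 0.4360
ln(S/K) + (r + σ²/2)T = ln(140/160) + (0.082 + 0.39²/2)·1.25 = -0.1335 + 0.1976 = 0.0640
d₁ = 0.0640 / 0.4360 = 0.1468 ≈ 0.15
d₂ = d₁ − σ√T = 0.1468 − 0.4360 = -0.2892 ≈ -0.29
exp(−rT) = exp(−0.082·1.25) = 0.9026
N(−d₂) = N(0.29) = 0.6141;  N(−d₁) = N(-0.15) = 0.4404
P = 160·0.9026·0.6141 − 140·0.4404 = 88.6859 − 61.6560 = 27.0299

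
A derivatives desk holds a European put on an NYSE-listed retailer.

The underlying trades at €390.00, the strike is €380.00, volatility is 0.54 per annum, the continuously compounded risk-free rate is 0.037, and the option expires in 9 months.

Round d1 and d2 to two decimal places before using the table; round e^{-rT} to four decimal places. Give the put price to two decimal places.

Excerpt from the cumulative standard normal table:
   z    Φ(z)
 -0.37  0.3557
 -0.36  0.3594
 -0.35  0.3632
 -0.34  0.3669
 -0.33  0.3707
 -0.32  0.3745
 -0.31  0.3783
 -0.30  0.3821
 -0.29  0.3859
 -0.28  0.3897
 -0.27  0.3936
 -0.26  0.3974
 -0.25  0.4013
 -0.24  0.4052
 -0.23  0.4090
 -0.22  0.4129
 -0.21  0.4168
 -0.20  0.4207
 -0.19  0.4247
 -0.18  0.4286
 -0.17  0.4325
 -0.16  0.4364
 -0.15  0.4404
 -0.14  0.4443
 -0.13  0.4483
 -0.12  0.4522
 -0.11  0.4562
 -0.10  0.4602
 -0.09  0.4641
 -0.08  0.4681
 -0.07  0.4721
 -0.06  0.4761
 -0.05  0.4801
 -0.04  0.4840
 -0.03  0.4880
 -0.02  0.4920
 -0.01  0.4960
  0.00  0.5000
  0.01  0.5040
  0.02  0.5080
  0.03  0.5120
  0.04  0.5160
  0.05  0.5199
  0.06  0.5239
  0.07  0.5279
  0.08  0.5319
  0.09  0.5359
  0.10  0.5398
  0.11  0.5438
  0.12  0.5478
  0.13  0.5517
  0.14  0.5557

€60.81

σ√T = 0.54·√0.75 = 0.4677
ln(S/K) + (r + σ²/2)T = ln(390/380) + (0.037 + 0.54²/2)·0.75 = 0.0260 + 0.1371 = 0.1631
d₁ = 0.1631 / 0.4677 = 0.3487 ≈ 0.35
d₂ = d₁ − σ√T = 0.3487 − 0.4677 = -0.1189 ≈ -0.12
exp(−rT) = exp(−0.037·0.75) = 0.9726
N(−d₂) = N(0.12) = 0.5478;  N(−d₁) = N(-0.35) = 0.3632
P = 380·0.9726·0.5478 − 390·0.3632 = 202.4603 − 141.6480 = 60.8123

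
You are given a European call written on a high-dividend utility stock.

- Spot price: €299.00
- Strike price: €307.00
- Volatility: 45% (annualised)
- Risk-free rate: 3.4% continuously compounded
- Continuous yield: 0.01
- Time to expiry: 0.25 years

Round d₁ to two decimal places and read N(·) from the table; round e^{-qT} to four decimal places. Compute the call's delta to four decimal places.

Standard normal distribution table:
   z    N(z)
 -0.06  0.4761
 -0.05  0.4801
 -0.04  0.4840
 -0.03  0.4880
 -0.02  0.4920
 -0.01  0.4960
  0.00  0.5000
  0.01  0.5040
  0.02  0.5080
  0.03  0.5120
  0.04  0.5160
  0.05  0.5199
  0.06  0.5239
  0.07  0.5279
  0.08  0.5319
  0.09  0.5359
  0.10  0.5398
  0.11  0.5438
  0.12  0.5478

0.5067

σ√T = 0.45·√0.25 = 0.2250
d₁ = [ln(299/307) + (0.034 − 0.01 + ½·0.45²)·0.25] / (σ√T) = (-0.0264 + 0.0313) / 0.2250 = 0.0218 ≈ 0.02
N(d₁) = N(0.02) = 0.5080
Δ_call = exp(−qT)·N(d₁) = 0.9975·0.5080 = 0.5067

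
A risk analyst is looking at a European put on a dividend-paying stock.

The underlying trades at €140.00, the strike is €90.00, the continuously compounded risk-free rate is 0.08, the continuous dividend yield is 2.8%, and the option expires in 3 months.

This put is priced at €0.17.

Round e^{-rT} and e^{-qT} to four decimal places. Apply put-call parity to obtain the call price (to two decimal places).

€50.97

e^(−qT) = e^(−0.028·0.25) = 0.9930;  e^(−rT) = e^(−0.08·0.25) = 0.9802
Put-call parity: C − P = S·e^(−qT) − K·e^(−rT) = 140·0.9930 − 90·0.9802 = 139.0200 − 88.2180 = 50.8020
C = P + (C − P) = 0.17 + (50.8020) = 50.9720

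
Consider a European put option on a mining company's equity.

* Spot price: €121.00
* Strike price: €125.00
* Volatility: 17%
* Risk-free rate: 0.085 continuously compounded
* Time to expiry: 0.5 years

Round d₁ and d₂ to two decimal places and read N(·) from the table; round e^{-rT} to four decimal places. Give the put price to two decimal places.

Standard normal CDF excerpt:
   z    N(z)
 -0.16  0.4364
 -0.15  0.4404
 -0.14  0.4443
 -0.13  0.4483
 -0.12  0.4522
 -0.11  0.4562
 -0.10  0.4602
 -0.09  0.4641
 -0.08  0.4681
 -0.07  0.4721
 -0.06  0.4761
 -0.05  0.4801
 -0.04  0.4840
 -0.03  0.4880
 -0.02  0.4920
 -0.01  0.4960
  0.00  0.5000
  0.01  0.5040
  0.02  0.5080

σ√T = 0.17 × 0.7071 = 0.1202
d₁ = [ln(121/125) + (0.085 + 0.17²/2)·0.5] / 0.1202 = [-0.0325 + 0.0497] / 0.1202 = 0.1431 ≈ 0.14
d₂ = d₁ − σ√T = 0.1431 − 0.1202 = 0.0229 ≈ 0.02
e^(−rT) = e^(−0.085·0.5) = 0.9584
N(−d₂) = N(-0.02) = 0.4920;  N(−d₁) = N(-0.14) = 0.4443
P = 125·0.9584·0.4920 − 121·0.4443 = 58.9416 − 53.7603 = 5.1813

€5.18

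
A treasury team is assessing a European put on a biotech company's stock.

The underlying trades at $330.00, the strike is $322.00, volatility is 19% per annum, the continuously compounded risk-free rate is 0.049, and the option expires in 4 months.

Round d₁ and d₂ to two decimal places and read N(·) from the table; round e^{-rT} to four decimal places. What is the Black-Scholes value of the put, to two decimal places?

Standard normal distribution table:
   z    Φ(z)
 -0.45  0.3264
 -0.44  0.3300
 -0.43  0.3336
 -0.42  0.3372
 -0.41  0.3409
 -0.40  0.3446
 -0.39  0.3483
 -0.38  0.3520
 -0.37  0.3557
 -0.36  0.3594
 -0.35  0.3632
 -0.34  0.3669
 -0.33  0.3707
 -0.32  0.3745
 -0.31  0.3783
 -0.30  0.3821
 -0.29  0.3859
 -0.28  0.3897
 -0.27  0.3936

σ√T = 0.19·√0.3333 = 0.1097
d₁ = [ln(330/322) + (0.049 + ½·0.19²)·0.3333] / (σ√T) = (0.0245 + 0.0223) / 0.1097 = 0.4275 → 0.43
d₂ = 0.4275 − 0.1097 = 0.3178 → 0.32
e^(−rT) = e^(−0.049·0.3333) = 0.9838
N(−d₂) = N(-0.32) = 0.3745;  N(−d₁) = N(-0.43) = 0.3336
P = 322·0.9838·0.3745 − 330·0.3336 = 118.6355 − 110.0880 = 8.5475

$8.55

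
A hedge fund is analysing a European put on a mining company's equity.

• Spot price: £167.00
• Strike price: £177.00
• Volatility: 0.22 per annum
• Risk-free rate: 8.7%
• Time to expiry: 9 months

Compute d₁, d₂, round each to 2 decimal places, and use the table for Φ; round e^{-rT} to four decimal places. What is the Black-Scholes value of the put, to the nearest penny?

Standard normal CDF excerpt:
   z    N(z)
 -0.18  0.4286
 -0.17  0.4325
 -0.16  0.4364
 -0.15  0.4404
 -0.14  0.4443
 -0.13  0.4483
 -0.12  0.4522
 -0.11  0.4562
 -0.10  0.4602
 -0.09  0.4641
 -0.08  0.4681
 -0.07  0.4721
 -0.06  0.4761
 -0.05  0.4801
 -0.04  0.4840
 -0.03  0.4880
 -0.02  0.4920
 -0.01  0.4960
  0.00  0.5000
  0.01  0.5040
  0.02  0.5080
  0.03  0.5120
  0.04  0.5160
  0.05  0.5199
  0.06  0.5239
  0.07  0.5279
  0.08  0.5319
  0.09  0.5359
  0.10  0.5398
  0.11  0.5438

£12.00

T = 0.75;  σ√T = 0.1905
d₁ = [ln(167/177) + (0.087 + 0.22²/2)·0.75] / 0.1905 = [-0.0582 + 0.0834] / 0.1905 = 0.1325 → 0.13
d₂ = d₁ − σ√T = 0.1325 − 0.1905 = -0.0580 → -0.06
e^(−rT) = e^(−0.087·0.75) = 0.9368
P = 177·0.9368·N(0.06) − 167·N(-0.13) = 177·0.9368·0.5239 − 167·0.4483 = 86.8697 − 74.8661 = 12.0036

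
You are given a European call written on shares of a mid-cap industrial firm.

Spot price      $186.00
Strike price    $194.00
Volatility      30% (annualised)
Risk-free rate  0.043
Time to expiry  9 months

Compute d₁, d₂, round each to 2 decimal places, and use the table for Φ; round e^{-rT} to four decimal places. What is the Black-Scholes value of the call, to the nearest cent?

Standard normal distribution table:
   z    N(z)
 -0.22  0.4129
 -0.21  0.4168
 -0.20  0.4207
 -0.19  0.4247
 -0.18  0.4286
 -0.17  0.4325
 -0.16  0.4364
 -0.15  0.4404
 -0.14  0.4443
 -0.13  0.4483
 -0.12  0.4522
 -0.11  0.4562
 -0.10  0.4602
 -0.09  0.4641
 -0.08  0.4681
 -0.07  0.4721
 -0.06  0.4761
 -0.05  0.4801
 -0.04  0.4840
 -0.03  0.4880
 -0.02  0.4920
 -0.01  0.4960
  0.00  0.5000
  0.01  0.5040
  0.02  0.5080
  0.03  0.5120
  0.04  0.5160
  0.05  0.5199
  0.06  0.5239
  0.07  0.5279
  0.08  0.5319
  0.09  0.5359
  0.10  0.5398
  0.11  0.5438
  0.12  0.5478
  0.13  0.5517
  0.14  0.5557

T = 0.75;  σ√T = 0.2598
d₁ = [ln(186/194) + (0.043 + 0.3²/2)·0.75] / 0.2598 = [-0.0421 + 0.0660] / 0.2598 = 0.0919 ≈ 0.09
d₂ = d₁ − σ√T = 0.0919 − 0.2598 = -0.1679 ≈ -0.17
e^(−rT) = e^(−0.043·0.75) = 0.9683
N(d₁) = N(0.09) = 0.5359;  N(d₂) = N(-0.17) = 0.4325
C = 186·0.5359 − 194·0.9683·0.4325 = 99.6774 − 81.2452 = 18.4322

$18.43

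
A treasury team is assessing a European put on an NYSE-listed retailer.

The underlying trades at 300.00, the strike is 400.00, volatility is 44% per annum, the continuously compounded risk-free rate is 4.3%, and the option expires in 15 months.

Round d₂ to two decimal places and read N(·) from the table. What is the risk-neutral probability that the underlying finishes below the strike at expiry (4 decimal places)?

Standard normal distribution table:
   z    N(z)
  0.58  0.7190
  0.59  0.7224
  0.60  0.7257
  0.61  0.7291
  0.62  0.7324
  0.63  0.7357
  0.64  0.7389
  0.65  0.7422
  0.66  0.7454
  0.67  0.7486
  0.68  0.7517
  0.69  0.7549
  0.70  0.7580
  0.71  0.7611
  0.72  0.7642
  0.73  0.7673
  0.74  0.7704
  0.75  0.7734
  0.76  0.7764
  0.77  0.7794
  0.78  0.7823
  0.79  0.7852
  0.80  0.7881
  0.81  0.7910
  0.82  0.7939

0.7642

σ√T = 0.44 × 1.1180 = 0.4919
d₁ = [ln(300/400) + (0.043 + ½·0.44²)·1.25] / (σ√T) = (-0.2877 + 0.1747) / 0.4919 = -0.2296 ⇒ -0.23
d₂ = -0.2296 − 0.4919 = -0.7215 ⇒ -0.72
Pr(exercise) under Q = N(−d₂) = N(0.72) = 0.7642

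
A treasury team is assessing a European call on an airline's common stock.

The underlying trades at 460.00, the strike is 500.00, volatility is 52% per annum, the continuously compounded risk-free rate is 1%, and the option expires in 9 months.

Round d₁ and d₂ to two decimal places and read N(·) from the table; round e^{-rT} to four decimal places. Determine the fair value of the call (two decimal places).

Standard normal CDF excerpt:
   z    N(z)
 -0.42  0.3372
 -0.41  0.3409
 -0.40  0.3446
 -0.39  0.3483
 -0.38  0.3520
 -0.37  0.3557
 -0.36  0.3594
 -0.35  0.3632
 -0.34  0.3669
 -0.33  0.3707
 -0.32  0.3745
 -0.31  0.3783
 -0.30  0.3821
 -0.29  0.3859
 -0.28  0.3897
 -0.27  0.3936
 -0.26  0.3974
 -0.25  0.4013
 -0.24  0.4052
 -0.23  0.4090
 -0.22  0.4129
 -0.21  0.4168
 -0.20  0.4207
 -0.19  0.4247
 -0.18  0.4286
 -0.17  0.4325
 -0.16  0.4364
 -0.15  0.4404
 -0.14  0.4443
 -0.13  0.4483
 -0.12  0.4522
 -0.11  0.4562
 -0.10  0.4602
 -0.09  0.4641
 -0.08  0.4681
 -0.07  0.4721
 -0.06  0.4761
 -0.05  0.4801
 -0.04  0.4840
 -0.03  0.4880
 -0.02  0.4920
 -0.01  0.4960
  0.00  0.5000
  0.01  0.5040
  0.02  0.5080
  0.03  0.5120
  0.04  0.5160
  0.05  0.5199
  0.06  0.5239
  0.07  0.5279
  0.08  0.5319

T = 0.75;  σ√T = 0.4503
d₁ = [ln(460/500) + (0.01 + ½·0.52²)·0.75] / (σ√T) = (-0.0834 + 0.1089) / 0.4503 = 0.0567 ≈ 0.06
d₂ = 0.0567 − 0.4503 = -0.3937 ≈ -0.39
exp(−rT) = exp(−0.01·0.75) = 0.9925
N(d₁) = N(0.06) = 0.5239;  N(d₂) = N(-0.39) = 0.3483
C = 460·0.5239 − 500·0.9925·0.3483 = 240.9940 − 172.8439 = 68.1501

68.15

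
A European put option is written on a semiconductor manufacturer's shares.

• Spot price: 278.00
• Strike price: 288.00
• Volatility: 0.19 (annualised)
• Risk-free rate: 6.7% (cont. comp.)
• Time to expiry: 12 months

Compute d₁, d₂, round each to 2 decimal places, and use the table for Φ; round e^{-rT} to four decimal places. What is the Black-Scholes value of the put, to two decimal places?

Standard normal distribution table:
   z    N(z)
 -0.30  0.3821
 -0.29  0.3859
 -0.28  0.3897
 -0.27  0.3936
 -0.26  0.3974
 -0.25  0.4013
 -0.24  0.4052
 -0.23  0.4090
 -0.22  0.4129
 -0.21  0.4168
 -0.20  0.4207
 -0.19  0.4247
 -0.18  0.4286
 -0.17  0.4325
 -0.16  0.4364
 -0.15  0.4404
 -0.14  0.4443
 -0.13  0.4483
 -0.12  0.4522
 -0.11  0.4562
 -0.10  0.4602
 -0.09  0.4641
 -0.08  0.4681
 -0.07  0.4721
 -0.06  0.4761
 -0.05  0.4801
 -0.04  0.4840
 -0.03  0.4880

16.68

T = 1;  σ√T = 0.1900
d₁ = [ln(278/288) + (0.067 + 0.19²/2)·1] / 0.1900 = [-0.0353 + 0.0851] / 0.1900 = 0.2616 ⇒ 0.26
d₂ = d₁ − σ√T = 0.2616 − 0.1900 = 0.0716 ⇒ 0.07
exp(−rT) = exp(−0.067·1) = 0.9352
N(−d₂) = N(-0.07) = 0.4721;  N(−d₁) = N(-0.26) = 0.3974
P = 288·0.9352·0.4721 − 278·0.3974 = 127.1543 − 110.4772 = 16.6771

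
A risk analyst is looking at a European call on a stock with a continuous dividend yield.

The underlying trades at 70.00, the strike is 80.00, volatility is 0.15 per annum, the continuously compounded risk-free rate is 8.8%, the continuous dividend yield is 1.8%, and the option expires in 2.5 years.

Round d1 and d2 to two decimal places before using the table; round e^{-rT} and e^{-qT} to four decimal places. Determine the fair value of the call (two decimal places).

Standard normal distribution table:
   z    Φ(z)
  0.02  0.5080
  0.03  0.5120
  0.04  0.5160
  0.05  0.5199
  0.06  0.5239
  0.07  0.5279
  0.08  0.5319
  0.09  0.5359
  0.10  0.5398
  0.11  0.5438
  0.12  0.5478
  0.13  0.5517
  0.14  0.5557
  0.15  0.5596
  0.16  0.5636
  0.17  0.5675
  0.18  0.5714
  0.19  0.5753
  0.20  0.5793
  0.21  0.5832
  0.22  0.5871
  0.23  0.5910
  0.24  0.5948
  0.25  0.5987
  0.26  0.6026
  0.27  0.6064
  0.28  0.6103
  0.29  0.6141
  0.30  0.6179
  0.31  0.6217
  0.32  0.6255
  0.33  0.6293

7.46

σ√T = 0.15 × 1.5811 = 0.2372
d₁ = [ln(70/80) + (0.088 − 0.018 + 0.15²/2)·2.5] / 0.2372 = [-0.1335 + 0.2031] / 0.2372 = 0.2934 → 0.29
d₂ = d₁ − σ√T = 0.2934 − 0.2372 = 0.0563 → 0.06
exp(−qT) = exp(−0.018·2.5) = 0.9560;  exp(−rT) = exp(−0.088·2.5) = 0.8025
N(d₁) = N(0.29) = 0.6141;  N(d₂) = N(0.06) = 0.5239
C = 70·0.9560·0.6141 − 80·0.8025·0.5239 = 41.0956 − 33.6344 = 7.4612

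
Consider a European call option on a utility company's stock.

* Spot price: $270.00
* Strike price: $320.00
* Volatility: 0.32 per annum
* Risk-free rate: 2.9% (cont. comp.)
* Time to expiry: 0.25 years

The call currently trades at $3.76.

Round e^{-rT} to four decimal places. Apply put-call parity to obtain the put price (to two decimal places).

$51.46

e^(−rT) = e^(−0.029·0.25) = 0.9928
Put-call parity: C − P = S − K·e^(−rT) = 270 − 320·0.9928 = 270 − 317.6960 = -47.6960
P = C − (C − P) = 3.76 − (-47.6960) = 51.4560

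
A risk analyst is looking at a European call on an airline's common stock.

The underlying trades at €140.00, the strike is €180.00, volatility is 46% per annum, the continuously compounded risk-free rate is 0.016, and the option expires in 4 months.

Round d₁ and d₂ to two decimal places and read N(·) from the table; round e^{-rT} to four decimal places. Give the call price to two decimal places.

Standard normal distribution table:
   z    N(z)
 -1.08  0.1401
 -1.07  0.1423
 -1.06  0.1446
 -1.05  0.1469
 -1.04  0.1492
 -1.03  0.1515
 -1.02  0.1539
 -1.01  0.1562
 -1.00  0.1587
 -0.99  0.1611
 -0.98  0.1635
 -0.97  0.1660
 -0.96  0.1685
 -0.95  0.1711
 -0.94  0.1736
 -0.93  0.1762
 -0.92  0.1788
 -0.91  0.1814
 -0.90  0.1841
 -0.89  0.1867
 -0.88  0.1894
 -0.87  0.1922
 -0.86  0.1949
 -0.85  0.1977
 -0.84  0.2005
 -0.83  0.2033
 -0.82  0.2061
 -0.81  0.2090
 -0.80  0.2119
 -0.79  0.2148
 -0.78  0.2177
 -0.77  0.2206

€4.18

σ√T = 0.46 × 0.5774 = 0.2656
ln(S/K) + (r + σ²/2)T = ln(140/180) + (0.016 + 0.46²/2)·0.3333 = -0.2513 + 0.0406 = -0.2107
d₁ = -0.2107 / 0.2656 = -0.7934 ≈ -0.79
d₂ = d₁ − σ√T = -0.7934 − 0.2656 = -1.0590 ≈ -1.06
exp(−rT) = exp(−0.016·0.3333) = 0.9947
N(d₁) = N(-0.79) = 0.2148;  N(d₂) = N(-1.06) = 0.1446
C = 140·0.2148 − 180·0.9947·0.1446 = 30.0720 − 25.8901 = 4.1819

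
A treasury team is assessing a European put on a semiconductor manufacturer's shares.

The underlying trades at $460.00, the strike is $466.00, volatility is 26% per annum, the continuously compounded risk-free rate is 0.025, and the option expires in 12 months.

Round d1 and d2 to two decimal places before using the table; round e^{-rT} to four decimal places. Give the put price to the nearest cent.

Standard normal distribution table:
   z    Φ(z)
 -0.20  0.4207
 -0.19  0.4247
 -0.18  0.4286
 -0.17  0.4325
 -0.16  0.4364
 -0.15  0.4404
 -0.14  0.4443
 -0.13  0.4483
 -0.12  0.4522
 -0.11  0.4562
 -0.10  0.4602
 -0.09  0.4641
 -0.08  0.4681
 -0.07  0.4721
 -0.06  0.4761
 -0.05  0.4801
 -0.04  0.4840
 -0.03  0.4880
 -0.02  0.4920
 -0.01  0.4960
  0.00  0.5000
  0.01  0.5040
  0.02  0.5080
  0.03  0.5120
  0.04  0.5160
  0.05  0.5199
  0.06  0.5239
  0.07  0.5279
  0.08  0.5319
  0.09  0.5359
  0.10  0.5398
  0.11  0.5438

$44.59

σ√T = 0.26 × 1.0000 = 0.2600
d₁ = [ln(460/466) + (0.025 + 0.26²/2)·1] / 0.2600 = [-0.0130 + 0.0588] / 0.2600 = 0.1763 which rounds to 0.18
d₂ = d₁ − σ√T = 0.1763 − 0.2600 = -0.0837 which rounds to -0.08
exp(−rT) = exp(−0.025·1) = 0.9753
N(−d₂) = N(0.08) = 0.5319;  N(−d₁) = N(-0.18) = 0.4286
P = 466·0.9753·0.5319 − 460·0.4286 = 241.7431 − 197.1560 = 44.5871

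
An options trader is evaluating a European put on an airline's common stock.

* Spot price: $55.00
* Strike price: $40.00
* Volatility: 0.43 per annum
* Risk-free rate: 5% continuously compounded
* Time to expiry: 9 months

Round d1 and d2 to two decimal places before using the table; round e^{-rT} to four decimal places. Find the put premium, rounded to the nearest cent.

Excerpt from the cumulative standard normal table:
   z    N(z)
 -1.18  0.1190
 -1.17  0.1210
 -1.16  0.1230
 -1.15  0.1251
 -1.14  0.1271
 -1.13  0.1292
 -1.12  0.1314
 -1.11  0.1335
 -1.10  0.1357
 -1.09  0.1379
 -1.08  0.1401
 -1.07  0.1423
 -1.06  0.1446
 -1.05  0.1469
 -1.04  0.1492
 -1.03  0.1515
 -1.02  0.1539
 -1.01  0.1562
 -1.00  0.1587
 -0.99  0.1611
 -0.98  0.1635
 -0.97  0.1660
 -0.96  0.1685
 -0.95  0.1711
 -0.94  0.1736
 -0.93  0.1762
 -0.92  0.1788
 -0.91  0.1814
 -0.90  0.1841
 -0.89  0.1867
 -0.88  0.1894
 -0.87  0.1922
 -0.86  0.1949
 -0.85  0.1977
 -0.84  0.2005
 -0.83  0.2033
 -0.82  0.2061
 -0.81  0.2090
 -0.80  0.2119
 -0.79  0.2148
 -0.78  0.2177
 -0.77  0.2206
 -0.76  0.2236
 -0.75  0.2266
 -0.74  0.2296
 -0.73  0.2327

σ√T = 0.43·√0.75 = 0.3724
d₁ = [ln(55/40) + (0.05 + 0.43²/2)·0.75] / 0.3724 = [0.3185 + 0.1068] / 0.3724 = 1.1421 which rounds to 1.14
d₂ = d₁ − σ√T = 1.1421 − 0.3724 = 0.7697 which rounds to 0.77
e^(−rT) = e^(−0.05·0.75) = 0.9632
N(−d₂) = N(-0.77) = 0.2206;  N(−d₁) = N(-1.14) = 0.1271
P = 40·0.9632·0.2206 − 55·0.1271 = 8.4993 − 6.9905 = 1.5088

$1.51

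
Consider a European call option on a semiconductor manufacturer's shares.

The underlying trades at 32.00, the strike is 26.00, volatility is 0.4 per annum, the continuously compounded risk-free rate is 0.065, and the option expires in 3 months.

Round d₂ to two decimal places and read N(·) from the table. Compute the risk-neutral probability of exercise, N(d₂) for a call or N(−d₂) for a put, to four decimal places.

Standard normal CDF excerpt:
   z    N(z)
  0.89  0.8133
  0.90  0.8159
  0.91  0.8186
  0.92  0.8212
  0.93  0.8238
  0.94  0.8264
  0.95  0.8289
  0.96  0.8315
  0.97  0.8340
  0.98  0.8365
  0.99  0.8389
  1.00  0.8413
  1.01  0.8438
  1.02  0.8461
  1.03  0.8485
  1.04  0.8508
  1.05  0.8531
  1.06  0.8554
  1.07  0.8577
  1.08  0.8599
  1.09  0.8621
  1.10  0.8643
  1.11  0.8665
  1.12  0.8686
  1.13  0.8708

0.8461

σ√T = 0.4·√0.25 = 0.2000
d₁ = [ln(32/26) + (0.065 + 0.4²/2)·0.25] / 0.2000 = [0.2076 + 0.0363] / 0.2000 = 1.2194 ⇒ 1.22
d₂ = d₁ − σ√T = 1.2194 − 0.2000 = 1.0194 ⇒ 1.02
Pr(exercise) under Q = N(d₂) = 0.8461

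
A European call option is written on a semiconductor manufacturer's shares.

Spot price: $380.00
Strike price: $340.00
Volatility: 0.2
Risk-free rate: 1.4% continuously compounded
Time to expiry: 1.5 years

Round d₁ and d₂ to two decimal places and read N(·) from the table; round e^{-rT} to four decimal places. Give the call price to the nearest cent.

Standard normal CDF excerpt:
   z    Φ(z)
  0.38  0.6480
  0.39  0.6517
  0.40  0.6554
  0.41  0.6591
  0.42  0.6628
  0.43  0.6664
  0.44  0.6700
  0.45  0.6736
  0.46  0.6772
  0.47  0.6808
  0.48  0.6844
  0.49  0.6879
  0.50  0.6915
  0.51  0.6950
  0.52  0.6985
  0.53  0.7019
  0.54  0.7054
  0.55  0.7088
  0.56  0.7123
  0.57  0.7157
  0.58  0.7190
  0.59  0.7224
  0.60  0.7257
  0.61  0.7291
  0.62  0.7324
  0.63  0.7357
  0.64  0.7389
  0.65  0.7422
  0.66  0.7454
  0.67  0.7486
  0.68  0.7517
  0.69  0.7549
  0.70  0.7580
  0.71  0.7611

$62.59

T = 1.5;  σ√T = 0.2449
d₁ = [ln(380/340) + (0.014 + 0.2²/2)·1.5] / 0.2449 = [0.1112 + 0.0510] / 0.2449 = 0.6623 ⇒ 0.66
d₂ = d₁ − σ√T = 0.6623 − 0.2449 = 0.4173 ⇒ 0.42
e^(−rT) = e^(−0.014·1.5) = 0.9792
N(d₁) = N(0.66) = 0.7454;  N(d₂) = N(0.42) = 0.6628
C = 380·0.7454 − 340·0.9792·0.6628 = 283.2520 − 220.6647 = 62.5873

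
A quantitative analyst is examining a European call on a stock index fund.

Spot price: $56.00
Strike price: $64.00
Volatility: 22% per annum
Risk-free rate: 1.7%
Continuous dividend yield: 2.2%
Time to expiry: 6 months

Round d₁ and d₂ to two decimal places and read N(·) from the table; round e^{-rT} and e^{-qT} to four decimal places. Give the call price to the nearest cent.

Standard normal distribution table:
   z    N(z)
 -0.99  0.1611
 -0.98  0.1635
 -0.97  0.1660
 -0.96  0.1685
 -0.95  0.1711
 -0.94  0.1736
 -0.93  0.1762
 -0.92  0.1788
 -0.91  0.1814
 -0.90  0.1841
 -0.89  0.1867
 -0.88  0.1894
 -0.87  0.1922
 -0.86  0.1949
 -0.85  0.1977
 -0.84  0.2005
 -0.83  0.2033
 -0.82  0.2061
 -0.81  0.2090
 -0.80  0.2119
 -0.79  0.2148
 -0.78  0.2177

T = 0.5;  σ√T = 0.1556
d₁ = [ln(56/64) + (0.017 − 0.022 + 0.22²/2)·0.5] / 0.1556 = [-0.1335 + 0.0096] / 0.1556 = -0.7967 ⇒ -0.80
d₂ = d₁ − σ√T = -0.7967 − 0.1556 = -0.9522 ⇒ -0.95
exp(−qT) = exp(−0.022·0.5) = 0.9891;  exp(−rT) = exp(−0.017·0.5) = 0.9915
C = 56·0.9891·N(-0.80) − 64·0.9915·N(-0.95) = 56·0.9891·0.2119 − 64·0.9915·0.1711 = 11.7371 − 10.8573 = 0.8797

$0.88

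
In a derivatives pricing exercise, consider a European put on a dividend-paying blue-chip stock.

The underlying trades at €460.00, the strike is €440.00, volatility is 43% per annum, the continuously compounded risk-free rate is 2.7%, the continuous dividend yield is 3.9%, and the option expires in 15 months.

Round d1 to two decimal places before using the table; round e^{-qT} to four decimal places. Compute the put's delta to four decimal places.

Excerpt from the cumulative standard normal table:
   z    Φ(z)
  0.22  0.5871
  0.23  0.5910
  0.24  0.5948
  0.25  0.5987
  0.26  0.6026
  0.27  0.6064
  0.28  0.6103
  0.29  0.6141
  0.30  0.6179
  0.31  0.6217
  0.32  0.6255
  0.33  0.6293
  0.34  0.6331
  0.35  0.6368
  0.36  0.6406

-0.3639

σ√T = 0.43·√1.25 = 0.4808
d₁ = [ln(460/440) + (0.027 − 0.039 + 0.43²/2)·1.25] / 0.4808 = [0.0445 + 0.1006] / 0.4808 = 0.3016 which rounds to 0.30
N(d₁) = N(0.30) = 0.6179
Δ_put = exp(−qT)·(N(d₁) − 1) = 0.9524·(0.6179 − 1) = -0.3639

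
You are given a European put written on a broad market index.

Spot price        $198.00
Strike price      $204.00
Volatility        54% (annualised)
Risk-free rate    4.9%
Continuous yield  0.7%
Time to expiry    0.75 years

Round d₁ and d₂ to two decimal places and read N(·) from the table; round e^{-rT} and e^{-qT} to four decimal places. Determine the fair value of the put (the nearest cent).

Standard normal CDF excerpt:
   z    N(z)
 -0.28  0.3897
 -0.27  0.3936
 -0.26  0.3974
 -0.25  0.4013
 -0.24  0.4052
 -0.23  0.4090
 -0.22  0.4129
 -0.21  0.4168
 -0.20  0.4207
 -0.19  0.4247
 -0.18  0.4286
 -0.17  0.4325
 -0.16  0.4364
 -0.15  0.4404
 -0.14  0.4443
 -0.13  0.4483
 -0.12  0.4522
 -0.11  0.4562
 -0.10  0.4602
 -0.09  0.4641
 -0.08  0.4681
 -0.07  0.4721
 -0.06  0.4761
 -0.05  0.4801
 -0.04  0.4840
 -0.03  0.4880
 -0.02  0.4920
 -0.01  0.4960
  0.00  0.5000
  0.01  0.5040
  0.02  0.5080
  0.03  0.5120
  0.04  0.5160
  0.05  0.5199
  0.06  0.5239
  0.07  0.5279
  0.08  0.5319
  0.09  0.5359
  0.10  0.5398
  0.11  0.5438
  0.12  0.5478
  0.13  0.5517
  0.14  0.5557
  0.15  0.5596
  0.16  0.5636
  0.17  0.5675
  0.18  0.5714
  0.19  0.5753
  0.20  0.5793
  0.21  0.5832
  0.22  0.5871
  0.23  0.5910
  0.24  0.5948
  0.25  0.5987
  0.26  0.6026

$36.40

σ√T = 0.54·√0.75 = 0.4677
d₁ = [ln(198/204) + (0.049 − 0.007 + 0.54²/2)·0.75] / 0.4677 = [-0.0299 + 0.1409] / 0.4677 = 0.2373 → 0.24
d₂ = d₁ − σ√T = 0.2373 − 0.4677 = -0.2303 → -0.23
exp(−qT) = exp(−0.007·0.75) = 0.9948;  exp(−rT) = exp(−0.049·0.75) = 0.9639
N(−d₂) = N(0.23) = 0.5910;  N(−d₁) = N(-0.24) = 0.4052
P = 204·0.9639·0.5910 − 198·0.9948·0.4052 = 116.2116 − 79.8124 = 36.3992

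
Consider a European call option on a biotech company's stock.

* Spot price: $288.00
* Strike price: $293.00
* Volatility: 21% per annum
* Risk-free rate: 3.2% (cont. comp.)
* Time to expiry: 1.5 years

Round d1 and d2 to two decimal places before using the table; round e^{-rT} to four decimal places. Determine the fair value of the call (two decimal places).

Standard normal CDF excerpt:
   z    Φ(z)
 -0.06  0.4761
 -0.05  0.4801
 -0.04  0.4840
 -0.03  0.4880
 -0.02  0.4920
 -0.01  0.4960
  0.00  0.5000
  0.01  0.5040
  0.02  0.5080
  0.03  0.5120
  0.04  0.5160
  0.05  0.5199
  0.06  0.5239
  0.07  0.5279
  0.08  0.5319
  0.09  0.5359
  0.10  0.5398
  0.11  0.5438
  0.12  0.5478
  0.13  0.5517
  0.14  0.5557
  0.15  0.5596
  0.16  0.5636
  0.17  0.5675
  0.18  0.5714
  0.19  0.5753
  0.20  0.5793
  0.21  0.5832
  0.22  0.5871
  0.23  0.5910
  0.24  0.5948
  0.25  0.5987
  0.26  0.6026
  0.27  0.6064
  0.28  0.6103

$33.91

σ√T = 0.21 × 1.2247 = 0.2572
d₁ = [ln(288/293) + (0.032 + 0.21²/2)·1.5] / 0.2572 = [-0.0172 + 0.0811] / 0.2572 = 0.2483 ⇒ 0.25
d₂ = d₁ − σ√T = 0.2483 − 0.2572 = -0.0089 ⇒ -0.01
exp(−rT) = exp(−0.032·1.5) = 0.9531
C = 288·N(0.25) − 293·0.9531·N(-0.01) = 288·0.5987 − 293·0.9531·0.4960 = 172.4256 − 138.5121 = 33.9135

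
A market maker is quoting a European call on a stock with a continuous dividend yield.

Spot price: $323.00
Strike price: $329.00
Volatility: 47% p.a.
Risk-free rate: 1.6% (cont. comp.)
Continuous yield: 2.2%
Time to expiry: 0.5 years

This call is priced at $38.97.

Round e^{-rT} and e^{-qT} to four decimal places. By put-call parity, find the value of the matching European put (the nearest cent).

$45.86

exp(−qT) = exp(−0.022·0.5) = 0.9891;  exp(−rT) = exp(−0.016·0.5) = 0.9920
Put-call parity: C − P = S·e^(−qT) − K·e^(−rT) = 323·0.9891 − 329·0.9920 = 319.4793 − 326.3680 = -6.8887
P = C − (C − P) = 38.97 − (-6.8887) = 45.8587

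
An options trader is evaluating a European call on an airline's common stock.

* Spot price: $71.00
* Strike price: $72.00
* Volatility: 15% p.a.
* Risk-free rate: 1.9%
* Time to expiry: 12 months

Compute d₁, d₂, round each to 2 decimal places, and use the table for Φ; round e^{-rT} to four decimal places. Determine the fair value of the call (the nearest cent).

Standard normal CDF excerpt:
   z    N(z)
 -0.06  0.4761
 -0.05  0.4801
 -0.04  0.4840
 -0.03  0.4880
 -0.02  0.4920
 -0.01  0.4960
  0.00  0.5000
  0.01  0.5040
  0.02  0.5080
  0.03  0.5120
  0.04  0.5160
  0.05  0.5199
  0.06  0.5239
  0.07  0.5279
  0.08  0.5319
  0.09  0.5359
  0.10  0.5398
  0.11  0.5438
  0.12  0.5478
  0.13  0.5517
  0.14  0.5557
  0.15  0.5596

σ√T = 0.15·√1 = 0.1500
ln(S/K) + (r + σ²/2)T = ln(71/72) + (0.019 + 0.15²/2)·1 = -0.0140 + 0.0302 = 0.0163
d₁ = 0.0163 / 0.1500 = 0.1084 which rounds to 0.11
d₂ = d₁ − σ√T = 0.1084 − 0.1500 = -0.0416 which rounds to -0.04
e^(−rT) = e^(−0.019·1) = 0.9812
N(d₁) = N(0.11) = 0.5438;  N(d₂) = N(-0.04) = 0.4840
C = 71·0.5438 − 72·0.9812·0.4840 = 38.6098 − 34.1929 = 4.4169

$4.42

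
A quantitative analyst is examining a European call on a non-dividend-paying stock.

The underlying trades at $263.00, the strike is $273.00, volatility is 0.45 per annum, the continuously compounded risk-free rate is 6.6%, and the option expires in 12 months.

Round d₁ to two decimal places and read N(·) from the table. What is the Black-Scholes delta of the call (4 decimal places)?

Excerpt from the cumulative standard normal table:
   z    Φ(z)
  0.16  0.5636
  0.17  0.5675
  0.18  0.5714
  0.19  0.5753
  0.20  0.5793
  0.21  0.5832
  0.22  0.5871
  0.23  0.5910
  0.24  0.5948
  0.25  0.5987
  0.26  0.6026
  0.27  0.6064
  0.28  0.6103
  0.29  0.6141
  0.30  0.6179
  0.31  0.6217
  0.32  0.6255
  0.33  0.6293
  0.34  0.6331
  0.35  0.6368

0.6141

σ√T = 0.45·√1 = 0.4500
d₁ = [ln(263/273) + (0.066 + 0.45²/2)·1] / 0.4500 = [-0.0373 + 0.1673] / 0.4500 = 0.2887 ≈ 0.29
N(d₁) = N(0.29) = 0.6141
Δ_call = N(d₁) = 0.6141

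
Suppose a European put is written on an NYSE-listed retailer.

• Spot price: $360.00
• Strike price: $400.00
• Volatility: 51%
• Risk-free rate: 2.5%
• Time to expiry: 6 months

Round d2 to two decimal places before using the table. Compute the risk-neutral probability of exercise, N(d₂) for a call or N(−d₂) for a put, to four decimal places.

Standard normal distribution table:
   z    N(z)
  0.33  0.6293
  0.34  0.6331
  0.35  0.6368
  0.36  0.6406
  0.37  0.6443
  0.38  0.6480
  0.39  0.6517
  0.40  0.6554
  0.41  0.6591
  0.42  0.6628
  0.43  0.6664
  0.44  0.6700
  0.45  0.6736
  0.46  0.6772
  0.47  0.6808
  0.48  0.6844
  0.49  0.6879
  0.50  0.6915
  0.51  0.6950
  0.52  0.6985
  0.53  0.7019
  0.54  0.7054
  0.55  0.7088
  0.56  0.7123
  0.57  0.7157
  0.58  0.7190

σ√T = 0.51·√0.5 = 0.3606
d₁ = [ln(360/400) + (0.025 + ½·0.51²)·0.5] / (σ√T) = (-0.1054 + 0.0775) / 0.3606 = -0.0772 ≈ -0.08
d₂ = -0.0772 − 0.3606 = -0.4378 ≈ -0.44
Risk-neutral Pr[S_T < K] = N(−d₂) = N(0.44) = 0.6700

0.6700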